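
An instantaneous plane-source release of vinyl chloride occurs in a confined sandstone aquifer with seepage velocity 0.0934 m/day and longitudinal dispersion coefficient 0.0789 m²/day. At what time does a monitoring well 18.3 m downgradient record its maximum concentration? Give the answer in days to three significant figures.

187 days

For the 1D instantaneous-source solution, setting ∂C/∂t = 0 at fixed x gives v²t² + 2Dt − x² = 0, so t = (√(D² + v²x²) − D)/v².
√(D² + v²x²) = √(0.0789² + 0.0934² × 18.3²) = 1.711; v² = 0.00872356.
t = (1.711 − 0.0789)/0.00872356 = 187 days (vs. the pure-advection estimate x/v = 196 d).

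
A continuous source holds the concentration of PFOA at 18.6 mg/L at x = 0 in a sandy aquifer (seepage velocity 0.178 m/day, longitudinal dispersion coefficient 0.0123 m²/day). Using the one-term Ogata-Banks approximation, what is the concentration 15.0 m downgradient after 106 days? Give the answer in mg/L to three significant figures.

For a continuous step input, C/C₀ ≈ ½·erfc((x−vt)/(2√(Dt))).
vt = 0.178 × 106 = 18.868 m and 2√(Dt) = 2√(0.0123 × 106) = 2.284 m.
Argument (x−vt)/(2√(Dt)) = (15.0 − 18.868)/2.284 = -1.694; ½·erfc(-1.694) = 0.9917.
C = 18.6 × 0.9917 = 18.4 mg/L.

18.4 mg/L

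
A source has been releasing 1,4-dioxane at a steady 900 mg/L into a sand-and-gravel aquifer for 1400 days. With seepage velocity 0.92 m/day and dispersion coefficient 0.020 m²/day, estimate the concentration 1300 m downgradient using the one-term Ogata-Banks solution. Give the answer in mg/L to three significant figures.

49.0 mg/L

For a continuous step input, C/C₀ ≈ ½·erfc((x−vt)/(2√(Dt))).
vt = 0.92 × 1400 = 1288 m and 2√(Dt) = 2√(0.020 × 1400) = 10.58 m.
Argument (x−vt)/(2√(Dt)) = (1300 − 1288)/10.58 = 1.134; ½·erfc(1.134) = 0.05439.
C = 900 × 0.05439 = 49.0 mg/L.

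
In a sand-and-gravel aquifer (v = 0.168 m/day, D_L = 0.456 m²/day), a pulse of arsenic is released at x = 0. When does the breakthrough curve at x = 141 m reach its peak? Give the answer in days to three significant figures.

823 days

For the 1D instantaneous-source solution, setting ∂C/∂t = 0 at fixed x gives v²t² + 2Dt − x² = 0, so t = (√(D² + v²x²) − D)/v².
√(D² + v²x²) = √(0.456² + 0.168² × 141²) = 23.69; v² = 0.028224.
t = (23.69 − 0.456)/0.028224 = 823 days (vs. the pure-advection estimate x/v = 839 d).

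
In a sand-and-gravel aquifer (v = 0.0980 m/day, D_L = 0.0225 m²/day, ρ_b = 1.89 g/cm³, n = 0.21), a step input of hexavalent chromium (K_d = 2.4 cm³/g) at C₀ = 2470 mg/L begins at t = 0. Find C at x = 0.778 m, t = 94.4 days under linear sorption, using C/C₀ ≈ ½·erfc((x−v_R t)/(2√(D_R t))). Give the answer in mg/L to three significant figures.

488 mg/L

Retardation factor R = 1 + ρ_b·K_d/n = 1 + 1.89 × 2.4/0.21 = 22.60.
Sorption retards both mechanisms: v_R = v/R = 0.004336 m/day, D_R = D/R = 0.0009956 m²/day.
v_R·t = 0.004336 × 94.4 = 0.4093184 m; 2√(D_R t) = 0.6131 m; argument = (0.778 − 0.4093184)/0.6131 = 0.6013.
C = C₀ × ½·erfc(0.6013) = 2470 × 0.1976 = 488 mg/L.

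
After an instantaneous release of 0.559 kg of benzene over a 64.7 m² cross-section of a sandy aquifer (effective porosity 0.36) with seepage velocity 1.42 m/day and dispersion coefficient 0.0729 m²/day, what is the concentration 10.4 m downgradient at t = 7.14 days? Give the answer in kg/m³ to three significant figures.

0.00908 kg/m³

For an instantaneous plane source, C(x,t) = M/(n_e·A·√(4πDt)) · exp(−(x−vt)²/(4Dt)), with n_e·A the pore (flow) area.
Plume center vt = 1.42 × 7.14 = 10.1388 m, so the well at 10.4 m is 0.2612 m downgradient of the peak.
√(4πDt) = 2.558 m, giving peak height M/(n_e·A·√(4πDt)) = 0.559/(0.36 × 64.7 × 2.558) = 0.009382 kg/m³.
(x−vt)²/(4Dt) = (0.2612)²/(4 × 0.0729 × 7.14) = 0.03277; exp(−0.03277) = 0.9678.
C = 0.009382 × 0.9678 = 0.00908 kg/m³.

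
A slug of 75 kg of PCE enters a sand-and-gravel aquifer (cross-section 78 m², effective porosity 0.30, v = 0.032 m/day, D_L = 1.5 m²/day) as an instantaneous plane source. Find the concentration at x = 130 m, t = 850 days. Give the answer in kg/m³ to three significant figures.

0.00319 kg/m³

For an instantaneous plane source, C(x,t) = M/(n_e·A·√(4πDt)) · exp(−(x−vt)²/(4Dt)), with n_e·A the pore (flow) area.
Plume center vt = 0.032 × 850 = 27.2 m, so the well at 130 m is 102.8 m downgradient of the peak.
√(4πDt) = 126.6 m, giving peak height M/(n_e·A·√(4πDt)) = 75/(0.30 × 78 × 126.6) = 0.02532 kg/m³.
(x−vt)²/(4Dt) = (102.8)²/(4 × 1.5 × 850) = 2.072; exp(−2.072) = 0.1259.
C = 0.02532 × 0.1259 = 0.00319 kg/m³.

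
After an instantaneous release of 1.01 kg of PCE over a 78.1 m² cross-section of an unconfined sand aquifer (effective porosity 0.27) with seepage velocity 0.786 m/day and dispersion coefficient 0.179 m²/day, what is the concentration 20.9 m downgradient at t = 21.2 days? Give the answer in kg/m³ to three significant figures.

0.00213 kg/m³

For an instantaneous plane source, C(x,t) = M/(n_e·A·√(4πDt)) · exp(−(x−vt)²/(4Dt)), with n_e·A the pore (flow) area.
Plume center vt = 0.786 × 21.2 = 16.6632 m, so the well at 20.9 m is 4.2368 m downgradient of the peak.
√(4πDt) = 6.906 m, giving peak height M/(n_e·A·√(4πDt)) = 1.01/(0.27 × 78.1 × 6.906) = 0.006936 kg/m³.
(x−vt)²/(4Dt) = (4.2368)²/(4 × 0.179 × 21.2) = 1.183; exp(−1.183) = 0.3064.
C = 0.006936 × 0.3064 = 0.00213 kg/m³.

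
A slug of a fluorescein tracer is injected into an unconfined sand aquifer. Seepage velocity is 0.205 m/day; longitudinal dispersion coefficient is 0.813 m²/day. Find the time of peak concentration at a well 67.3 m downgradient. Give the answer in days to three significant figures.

For the 1D instantaneous-source solution, setting ∂C/∂t = 0 at fixed x gives v²t² + 2Dt − x² = 0, so t = (√(D² + v²x²) − D)/v².
√(D² + v²x²) = √(0.813² + 0.205² × 67.3²) = 13.82; v² = 0.042025.
t = (13.82 − 0.813)/0.042025 = 310 days (vs. the pure-advection estimate x/v = 328 d).

310 days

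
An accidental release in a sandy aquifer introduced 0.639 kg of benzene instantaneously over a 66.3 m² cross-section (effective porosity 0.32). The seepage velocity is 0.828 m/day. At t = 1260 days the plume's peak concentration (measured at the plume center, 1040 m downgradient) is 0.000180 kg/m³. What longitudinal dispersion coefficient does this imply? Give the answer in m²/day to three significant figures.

At the plume center C_max = M/(n_e·A·√(4πDt)), so D = M²/(4πt·(n_e·A·C_max)²).
n_e·A·C_max = 0.32 × 66.3 × 0.000180 = 0.003819 kg/m.
D = 0.639²/(4π × 1260 × 0.003819²) = 1.77 m²/day.

1.77 m²/day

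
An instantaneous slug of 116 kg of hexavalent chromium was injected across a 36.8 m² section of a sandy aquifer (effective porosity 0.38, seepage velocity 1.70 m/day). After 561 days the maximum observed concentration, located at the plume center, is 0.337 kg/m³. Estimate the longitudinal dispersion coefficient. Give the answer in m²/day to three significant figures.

0.0859 m²/day

At the plume center C_max = M/(n_e·A·√(4πDt)), so D = M²/(4πt·(n_e·A·C_max)²).
n_e·A·C_max = 0.38 × 36.8 × 0.337 = 4.713 kg/m.
D = 116²/(4π × 561 × 4.713²) = 0.0859 m²/day.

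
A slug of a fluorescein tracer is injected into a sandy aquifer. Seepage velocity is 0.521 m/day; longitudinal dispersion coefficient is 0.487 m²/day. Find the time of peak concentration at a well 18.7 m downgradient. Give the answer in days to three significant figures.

For the 1D instantaneous-source solution, setting ∂C/∂t = 0 at fixed x gives v²t² + 2Dt − x² = 0, so t = (√(D² + v²x²) − D)/v².
√(D² + v²x²) = √(0.487² + 0.521² × 18.7²) = 9.755; v² = 0.271441.
t = (9.755 − 0.487)/0.271441 = 34.1 days (vs. the pure-advection estimate x/v = 35.9 d).

34.1 days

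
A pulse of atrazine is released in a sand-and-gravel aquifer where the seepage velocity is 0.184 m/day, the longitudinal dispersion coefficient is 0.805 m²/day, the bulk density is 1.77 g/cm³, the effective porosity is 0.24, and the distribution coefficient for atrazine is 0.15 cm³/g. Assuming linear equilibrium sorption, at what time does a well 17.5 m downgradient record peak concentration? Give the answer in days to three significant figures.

156 days

Retardation factor R = 1 + ρ_b·K_d/n = 1 + 1.77 × 0.15/0.24 = 2.106.
Sorption retards both mechanisms: v_R = v/R = 0.08737 m/day, D_R = D/R = 0.3822 m²/day.
Peak time from v_R²t² + 2D_R t − x² = 0: t = (√(D_R² + v_R²x²) − D_R)/v_R².
√(D_R² + v_R²x²) = √(0.3822² + 0.08737² × 17.5²) = 1.576; v_R² = 0.007634.
t = (1.576 − 0.3822)/0.007634 = 156 days.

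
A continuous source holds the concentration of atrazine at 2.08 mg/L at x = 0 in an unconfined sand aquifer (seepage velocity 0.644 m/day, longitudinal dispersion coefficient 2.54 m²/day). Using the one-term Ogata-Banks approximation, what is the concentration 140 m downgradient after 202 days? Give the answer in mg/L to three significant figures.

0.787 mg/L

For a continuous step input, C/C₀ ≈ ½·erfc((x−vt)/(2√(Dt))).
vt = 0.644 × 202 = 130.088 m and 2√(Dt) = 2√(2.54 × 202) = 45.30 m.
Argument (x−vt)/(2√(Dt)) = (140 − 130.088)/45.30 = 0.2188; ½·erfc(0.2188) = 0.3785.
C = 2.08 × 0.3785 = 0.787 mg/L.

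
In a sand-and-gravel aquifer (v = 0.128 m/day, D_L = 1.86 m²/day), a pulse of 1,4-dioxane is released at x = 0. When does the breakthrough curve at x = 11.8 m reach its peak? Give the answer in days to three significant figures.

For the 1D instantaneous-source solution, setting ∂C/∂t = 0 at fixed x gives v²t² + 2Dt − x² = 0, so t = (√(D² + v²x²) − D)/v².
√(D² + v²x²) = √(1.86² + 0.128² × 11.8²) = 2.396; v² = 0.016384.
t = (2.396 − 1.86)/0.016384 = 32.7 days (vs. the pure-advection estimate x/v = 92.2 d).

32.7 days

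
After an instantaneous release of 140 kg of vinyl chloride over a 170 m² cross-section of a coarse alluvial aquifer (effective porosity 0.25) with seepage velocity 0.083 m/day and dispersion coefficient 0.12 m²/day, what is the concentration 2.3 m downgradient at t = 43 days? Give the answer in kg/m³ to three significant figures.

0.378 kg/m³

For an instantaneous plane source, C(x,t) = M/(n_e·A·√(4πDt)) · exp(−(x−vt)²/(4Dt)), with n_e·A the pore (flow) area.
Plume center vt = 0.083 × 43 = 3.569 m, so the well at 2.3 m is 1.269 m upgradient of the peak.
√(4πDt) = 8.052 m, giving peak height M/(n_e·A·√(4πDt)) = 140/(0.25 × 170 × 8.052) = 0.4091 kg/m³.
(x−vt)²/(4Dt) = (-1.269)²/(4 × 0.12 × 43) = 0.07802; exp(−0.07802) = 0.9249.
C = 0.4091 × 0.9249 = 0.378 kg/m³.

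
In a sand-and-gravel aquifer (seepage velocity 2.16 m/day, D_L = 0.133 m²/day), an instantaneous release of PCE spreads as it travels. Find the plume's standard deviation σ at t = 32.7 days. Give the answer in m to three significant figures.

Dispersive spreading gives a Gaussian with σ² = 2Dt; advection only shifts the center.
σ = √(2 × 0.133 × 32.7) = 2.95 m.

2.95 m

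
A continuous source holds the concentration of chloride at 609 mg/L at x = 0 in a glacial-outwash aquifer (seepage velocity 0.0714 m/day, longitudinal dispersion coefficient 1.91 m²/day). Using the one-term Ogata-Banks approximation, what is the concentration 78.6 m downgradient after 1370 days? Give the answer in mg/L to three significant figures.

For a continuous step input, C/C₀ ≈ ½·erfc((x−vt)/(2√(Dt))).
vt = 0.0714 × 1370 = 97.818 m and 2√(Dt) = 2√(1.91 × 1370) = 102.3 m.
Argument (x−vt)/(2√(Dt)) = (78.6 − 97.818)/102.3 = -0.1879; ½·erfc(-0.1879) = 0.6048.
C = 609 × 0.6048 = 368 mg/L.

368 mg/L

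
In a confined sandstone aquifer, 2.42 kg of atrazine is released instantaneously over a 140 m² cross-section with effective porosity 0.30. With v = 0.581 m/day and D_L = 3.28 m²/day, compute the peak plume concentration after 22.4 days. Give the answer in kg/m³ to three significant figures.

0.00190 kg/m³

The peak of an instantaneous 1D plume sits at x = vt; there the Gaussian factor is 1 and C_max = M/(n_e·A·√(4πDt)), where n_e·A is the pore area the mass is dissolved in.
√(4πDt) = √(4π × 3.28 × 22.4) = 30.39 m, so C_max = 2.42/(0.30 × 140 × 30.39) = 0.00190 kg/m³.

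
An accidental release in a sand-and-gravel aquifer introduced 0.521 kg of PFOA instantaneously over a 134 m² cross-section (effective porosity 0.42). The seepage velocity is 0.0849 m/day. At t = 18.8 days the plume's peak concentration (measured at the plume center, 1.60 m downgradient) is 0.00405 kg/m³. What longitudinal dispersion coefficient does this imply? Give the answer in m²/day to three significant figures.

At the plume center C_max = M/(n_e·A·√(4πDt)), so D = M²/(4πt·(n_e·A·C_max)²).
n_e·A·C_max = 0.42 × 134 × 0.00405 = 0.2279 kg/m.
D = 0.521²/(4π × 18.8 × 0.2279²) = 0.0221 m²/day.

0.0221 m²/day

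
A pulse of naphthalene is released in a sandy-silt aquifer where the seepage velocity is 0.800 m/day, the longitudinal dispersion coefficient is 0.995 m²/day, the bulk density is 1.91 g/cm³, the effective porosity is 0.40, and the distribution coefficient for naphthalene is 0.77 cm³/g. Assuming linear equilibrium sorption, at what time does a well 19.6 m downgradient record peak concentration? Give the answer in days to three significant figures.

108 days

Retardation factor R = 1 + ρ_b·K_d/n = 1 + 1.91 × 0.77/0.40 = 4.677.
Sorption retards both mechanisms: v_R = v/R = 0.1710 m/day, D_R = D/R = 0.2127 m²/day.
Peak time from v_R²t² + 2D_R t − x² = 0: t = (√(D_R² + v_R²x²) − D_R)/v_R².
√(D_R² + v_R²x²) = √(0.2127² + 0.1710² × 19.6²) = 3.358; v_R² = 0.02924.
t = (3.358 − 0.2127)/0.02924 = 108 days.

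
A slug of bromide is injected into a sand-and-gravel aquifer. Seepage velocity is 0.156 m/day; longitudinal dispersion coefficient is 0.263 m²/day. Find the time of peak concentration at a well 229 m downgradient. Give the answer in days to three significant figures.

For the 1D instantaneous-source solution, setting ∂C/∂t = 0 at fixed x gives v²t² + 2Dt − x² = 0, so t = (√(D² + v²x²) − D)/v².
√(D² + v²x²) = √(0.263² + 0.156² × 229²) = 35.72; v² = 0.024336.
t = (35.72 − 0.263)/0.024336 = 1460 days (vs. the pure-advection estimate x/v = 1470 d).

1460 days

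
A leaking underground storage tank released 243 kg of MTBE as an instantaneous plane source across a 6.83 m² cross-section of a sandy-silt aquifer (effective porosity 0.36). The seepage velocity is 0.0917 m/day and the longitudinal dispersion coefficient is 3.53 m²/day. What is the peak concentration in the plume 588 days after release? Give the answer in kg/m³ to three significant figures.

0.612 kg/m³

The peak of an instantaneous 1D plume sits at x = vt; there the Gaussian factor is 1 and C_max = M/(n_e·A·√(4πDt)), where n_e·A is the pore area the mass is dissolved in.
√(4πDt) = √(4π × 3.53 × 588) = 161.5 m, so C_max = 243/(0.36 × 6.83 × 161.5) = 0.612 kg/m³.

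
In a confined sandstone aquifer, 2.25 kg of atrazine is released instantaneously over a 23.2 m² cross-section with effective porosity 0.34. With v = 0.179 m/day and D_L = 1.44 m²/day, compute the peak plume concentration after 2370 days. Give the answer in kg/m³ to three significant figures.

0.00138 kg/m³

The peak of an instantaneous 1D plume sits at x = vt; there the Gaussian factor is 1 and C_max = M/(n_e·A·√(4πDt)), where n_e·A is the pore area the mass is dissolved in.
√(4πDt) = √(4π × 1.44 × 2370) = 207.1 m, so C_max = 2.25/(0.34 × 23.2 × 207.1) = 0.00138 kg/m³.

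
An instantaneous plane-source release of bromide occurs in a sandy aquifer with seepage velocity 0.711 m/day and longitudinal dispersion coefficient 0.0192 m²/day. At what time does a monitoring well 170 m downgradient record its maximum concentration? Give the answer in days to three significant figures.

For the 1D instantaneous-source solution, setting ∂C/∂t = 0 at fixed x gives v²t² + 2Dt − x² = 0, so t = (√(D² + v²x²) − D)/v².
√(D² + v²x²) = √(0.0192² + 0.711² × 170²) = 120.9; v² = 0.505521.
t = (120.9 − 0.0192)/0.505521 = 239 days (vs. the pure-advection estimate x/v = 239 d).

239 days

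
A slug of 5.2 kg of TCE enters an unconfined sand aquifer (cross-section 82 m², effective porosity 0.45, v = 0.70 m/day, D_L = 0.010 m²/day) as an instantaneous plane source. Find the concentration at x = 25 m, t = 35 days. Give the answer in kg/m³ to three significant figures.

0.0562 kg/m³

For an instantaneous plane source, C(x,t) = M/(n_e·A·√(4πDt)) · exp(−(x−vt)²/(4Dt)), with n_e·A the pore (flow) area.
Plume center vt = 0.70 × 35 = 24.5 m, so the well at 25 m is 0.5 m downgradient of the peak.
√(4πDt) = 2.097 m, giving peak height M/(n_e·A·√(4πDt)) = 5.2/(0.45 × 82 × 2.097) = 0.06720 kg/m³.
(x−vt)²/(4Dt) = (0.5)²/(4 × 0.010 × 35) = 0.1786; exp(−0.1786) = 0.8364.
C = 0.06720 × 0.8364 = 0.0562 kg/m³.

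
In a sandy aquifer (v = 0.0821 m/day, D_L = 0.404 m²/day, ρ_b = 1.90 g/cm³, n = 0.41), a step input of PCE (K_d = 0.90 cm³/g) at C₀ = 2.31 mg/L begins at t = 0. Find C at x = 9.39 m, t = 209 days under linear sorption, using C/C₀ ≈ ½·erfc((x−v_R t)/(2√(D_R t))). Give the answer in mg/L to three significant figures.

Retardation factor R = 1 + ρ_b·K_d/n = 1 + 1.90 × 0.90/0.41 = 5.171.
Sorption retards both mechanisms: v_R = v/R = 0.01588 m/day, D_R = D/R = 0.07813 m²/day.
v_R·t = 0.01588 × 209 = 3.31892 m; 2√(D_R t) = 8.082 m; argument = (9.39 − 3.31892)/8.082 = 0.7512.
C = C₀ × ½·erfc(0.7512) = 2.31 × 0.1440 = 0.333 mg/L.

0.333 mg/L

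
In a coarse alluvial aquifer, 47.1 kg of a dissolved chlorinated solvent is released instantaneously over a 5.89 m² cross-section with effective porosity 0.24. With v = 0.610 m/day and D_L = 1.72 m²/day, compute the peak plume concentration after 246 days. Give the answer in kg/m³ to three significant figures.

The peak of an instantaneous 1D plume sits at x = vt; there the Gaussian factor is 1 and C_max = M/(n_e·A·√(4πDt)), where n_e·A is the pore area the mass is dissolved in.
√(4πDt) = √(4π × 1.72 × 246) = 72.92 m, so C_max = 47.1/(0.24 × 5.89 × 72.92) = 0.457 kg/m³.

0.457 kg/m³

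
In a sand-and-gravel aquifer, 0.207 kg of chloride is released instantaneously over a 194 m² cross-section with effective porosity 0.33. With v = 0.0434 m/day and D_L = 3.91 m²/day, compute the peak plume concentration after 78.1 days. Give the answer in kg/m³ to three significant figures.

5.22e-05 kg/m³

The peak of an instantaneous 1D plume sits at x = vt; there the Gaussian factor is 1 and C_max = M/(n_e·A·√(4πDt)), where n_e·A is the pore area the mass is dissolved in.
√(4πDt) = √(4π × 3.91 × 78.1) = 61.95 m, so C_max = 0.207/(0.33 × 194 × 61.95) = 5.22e-05 kg/m³.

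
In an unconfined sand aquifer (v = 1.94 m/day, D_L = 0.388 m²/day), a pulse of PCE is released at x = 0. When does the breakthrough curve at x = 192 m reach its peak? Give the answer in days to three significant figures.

For the 1D instantaneous-source solution, setting ∂C/∂t = 0 at fixed x gives v²t² + 2Dt − x² = 0, so t = (√(D² + v²x²) − D)/v².
√(D² + v²x²) = √(0.388² + 1.94² × 192²) = 372.5; v² = 3.7636.
t = (372.5 − 0.388)/3.7636 = 98.9 days (vs. the pure-advection estimate x/v = 99.0 d).

98.9 days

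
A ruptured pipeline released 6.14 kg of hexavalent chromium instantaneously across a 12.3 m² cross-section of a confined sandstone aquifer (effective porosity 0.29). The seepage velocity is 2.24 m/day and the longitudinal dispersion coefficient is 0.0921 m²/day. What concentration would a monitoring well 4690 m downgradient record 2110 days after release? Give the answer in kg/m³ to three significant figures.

For an instantaneous plane source, C(x,t) = M/(n_e·A·√(4πDt)) · exp(−(x−vt)²/(4Dt)), with n_e·A the pore (flow) area.
Plume center vt = 2.24 × 2110 = 4726.4 m, so the well at 4690 m is 36.4 m upgradient of the peak.
√(4πDt) = 49.42 m, giving peak height M/(n_e·A·√(4πDt)) = 6.14/(0.29 × 12.3 × 49.42) = 0.03483 kg/m³.
(x−vt)²/(4Dt) = (-36.4)²/(4 × 0.0921 × 2110) = 1.705; exp(−1.705) = 0.1818.
C = 0.03483 × 0.1818 = 0.00633 kg/m³.

0.00633 kg/m³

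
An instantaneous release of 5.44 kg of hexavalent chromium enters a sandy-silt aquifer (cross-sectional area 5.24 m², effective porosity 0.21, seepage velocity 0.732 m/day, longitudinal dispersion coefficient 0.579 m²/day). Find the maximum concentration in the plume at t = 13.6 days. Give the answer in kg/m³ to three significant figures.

The peak of an instantaneous 1D plume sits at x = vt; there the Gaussian factor is 1 and C_max = M/(n_e·A·√(4πDt)), where n_e·A is the pore area the mass is dissolved in.
√(4πDt) = √(4π × 0.579 × 13.6) = 9.947 m, so C_max = 5.44/(0.21 × 5.24 × 9.947) = 0.497 kg/m³.

0.497 kg/m³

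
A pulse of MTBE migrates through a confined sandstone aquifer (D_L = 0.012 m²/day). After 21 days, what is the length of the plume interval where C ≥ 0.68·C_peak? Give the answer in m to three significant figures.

The plume is Gaussian with σ = √(2Dt) = √(2 × 0.012 × 21) = 0.7099 m.
C/C_peak = exp(−Δx²/(2σ²)) = 0.68 ⇒ Δx = σ·√(−2 ln 0.68) = 0.7099 × 0.8783 = 0.6235 m.
Width = 2Δx = 1.25 m.

1.25 m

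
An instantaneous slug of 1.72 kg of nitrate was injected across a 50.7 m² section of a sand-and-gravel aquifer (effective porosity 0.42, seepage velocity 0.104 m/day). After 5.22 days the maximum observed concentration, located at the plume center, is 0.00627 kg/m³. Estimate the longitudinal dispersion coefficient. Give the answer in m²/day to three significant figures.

At the plume center C_max = M/(n_e·A·√(4πDt)), so D = M²/(4πt·(n_e·A·C_max)²).
n_e·A·C_max = 0.42 × 50.7 × 0.00627 = 0.1335 kg/m.
D = 1.72²/(4π × 5.22 × 0.1335²) = 2.53 m²/day.

2.53 m²/day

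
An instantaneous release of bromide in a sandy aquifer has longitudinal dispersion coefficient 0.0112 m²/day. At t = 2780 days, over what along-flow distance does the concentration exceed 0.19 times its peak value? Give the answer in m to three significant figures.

The plume is Gaussian with σ = √(2Dt) = √(2 × 0.0112 × 2780) = 7.891 m.
C/C_peak = exp(−Δx²/(2σ²)) = 0.19 ⇒ Δx = σ·√(−2 ln 0.19) = 7.891 × 1.822 = 14.38 m.
Width = 2Δx = 28.8 m.

28.8 m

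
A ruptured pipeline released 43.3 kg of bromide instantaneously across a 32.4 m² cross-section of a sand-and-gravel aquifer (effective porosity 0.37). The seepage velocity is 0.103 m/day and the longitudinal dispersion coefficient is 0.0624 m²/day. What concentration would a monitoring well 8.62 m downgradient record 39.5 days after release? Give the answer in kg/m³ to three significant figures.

For an instantaneous plane source, C(x,t) = M/(n_e·A·√(4πDt)) · exp(−(x−vt)²/(4Dt)), with n_e·A the pore (flow) area.
Plume center vt = 0.103 × 39.5 = 4.0685 m, so the well at 8.62 m is 4.5515 m downgradient of the peak.
√(4πDt) = 5.565 m, giving peak height M/(n_e·A·√(4πDt)) = 43.3/(0.37 × 32.4 × 5.565) = 0.6490 kg/m³.
(x−vt)²/(4Dt) = (4.5515)²/(4 × 0.0624 × 39.5) = 2.101; exp(−2.101) = 0.1223.
C = 0.6490 × 0.1223 = 0.0794 kg/m³.

0.0794 kg/m³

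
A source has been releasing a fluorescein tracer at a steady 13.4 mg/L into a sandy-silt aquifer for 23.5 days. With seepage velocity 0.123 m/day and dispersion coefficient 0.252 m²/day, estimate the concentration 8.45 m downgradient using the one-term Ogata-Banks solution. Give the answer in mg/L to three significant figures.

For a continuous step input, C/C₀ ≈ ½·erfc((x−vt)/(2√(Dt))).
vt = 0.123 × 23.5 = 2.8905 m and 2√(Dt) = 2√(0.252 × 23.5) = 4.867 m.
Argument (x−vt)/(2√(Dt)) = (8.45 − 2.8905)/4.867 = 1.142; ½·erfc(1.142) = 0.05315.
C = 13.4 × 0.05315 = 0.712 mg/L.

0.712 mg/L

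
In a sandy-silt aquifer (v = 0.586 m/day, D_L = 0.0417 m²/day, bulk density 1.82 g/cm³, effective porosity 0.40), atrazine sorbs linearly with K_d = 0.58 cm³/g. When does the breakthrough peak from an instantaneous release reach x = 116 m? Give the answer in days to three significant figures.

Retardation factor R = 1 + ρ_b·K_d/n = 1 + 1.82 × 0.58/0.40 = 3.639.
Sorption retards both mechanisms: v_R = v/R = 0.1610 m/day, D_R = D/R = 0.01146 m²/day.
Peak time from v_R²t² + 2D_R t − x² = 0: t = (√(D_R² + v_R²x²) − D_R)/v_R².
√(D_R² + v_R²x²) = √(0.01146² + 0.1610² × 116²) = 18.68; v_R² = 0.02592.
t = (18.68 − 0.01146)/0.02592 = 720 days.

720 days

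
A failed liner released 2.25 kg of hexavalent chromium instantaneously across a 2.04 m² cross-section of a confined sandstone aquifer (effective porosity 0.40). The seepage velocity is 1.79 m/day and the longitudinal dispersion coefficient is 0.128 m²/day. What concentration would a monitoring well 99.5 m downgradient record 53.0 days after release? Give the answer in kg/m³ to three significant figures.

For an instantaneous plane source, C(x,t) = M/(n_e·A·√(4πDt)) · exp(−(x−vt)²/(4Dt)), with n_e·A the pore (flow) area.
Plume center vt = 1.79 × 53.0 = 94.87 m, so the well at 99.5 m is 4.63 m downgradient of the peak.
√(4πDt) = 9.233 m, giving peak height M/(n_e·A·√(4πDt)) = 2.25/(0.40 × 2.04 × 9.233) = 0.2986 kg/m³.
(x−vt)²/(4Dt) = (4.63)²/(4 × 0.128 × 53.0) = 0.7900; exp(−0.7900) = 0.4538.
C = 0.2986 × 0.4538 = 0.136 kg/m³.

0.136 kg/m³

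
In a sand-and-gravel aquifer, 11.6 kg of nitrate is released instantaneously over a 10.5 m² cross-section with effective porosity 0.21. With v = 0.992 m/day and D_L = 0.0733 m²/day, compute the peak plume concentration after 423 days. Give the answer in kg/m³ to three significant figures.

0.267 kg/m³

The peak of an instantaneous 1D plume sits at x = vt; there the Gaussian factor is 1 and C_max = M/(n_e·A·√(4πDt)), where n_e·A is the pore area the mass is dissolved in.
√(4πDt) = √(4π × 0.0733 × 423) = 19.74 m, so C_max = 11.6/(0.21 × 10.5 × 19.74) = 0.267 kg/m³.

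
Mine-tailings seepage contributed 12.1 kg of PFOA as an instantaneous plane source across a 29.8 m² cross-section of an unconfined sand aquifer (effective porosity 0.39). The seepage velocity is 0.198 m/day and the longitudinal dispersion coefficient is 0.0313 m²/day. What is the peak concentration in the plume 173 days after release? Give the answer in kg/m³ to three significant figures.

0.126 kg/m³

The peak of an instantaneous 1D plume sits at x = vt; there the Gaussian factor is 1 and C_max = M/(n_e·A·√(4πDt)), where n_e·A is the pore area the mass is dissolved in.
√(4πDt) = √(4π × 0.0313 × 173) = 8.249 m, so C_max = 12.1/(0.39 × 29.8 × 8.249) = 0.126 kg/m³.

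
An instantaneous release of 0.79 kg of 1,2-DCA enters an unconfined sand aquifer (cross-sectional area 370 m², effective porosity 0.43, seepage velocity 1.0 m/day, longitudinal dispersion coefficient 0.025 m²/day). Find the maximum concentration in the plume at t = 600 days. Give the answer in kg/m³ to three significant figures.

The peak of an instantaneous 1D plume sits at x = vt; there the Gaussian factor is 1 and C_max = M/(n_e·A·√(4πDt)), where n_e·A is the pore area the mass is dissolved in.
√(4πDt) = √(4π × 0.025 × 600) = 13.73 m, so C_max = 0.79/(0.43 × 370 × 13.73) = 0.000362 kg/m³.

0.000362 kg/m³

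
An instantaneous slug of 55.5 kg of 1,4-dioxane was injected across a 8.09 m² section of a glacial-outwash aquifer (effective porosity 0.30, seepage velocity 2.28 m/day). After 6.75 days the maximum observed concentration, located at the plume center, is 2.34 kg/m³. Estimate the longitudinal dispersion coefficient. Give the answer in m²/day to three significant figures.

1.13 m²/day

At the plume center C_max = M/(n_e·A·√(4πDt)), so D = M²/(4πt·(n_e·A·C_max)²).
n_e·A·C_max = 0.30 × 8.09 × 2.34 = 5.679 kg/m.
D = 55.5²/(4π × 6.75 × 5.679²) = 1.13 m²/day.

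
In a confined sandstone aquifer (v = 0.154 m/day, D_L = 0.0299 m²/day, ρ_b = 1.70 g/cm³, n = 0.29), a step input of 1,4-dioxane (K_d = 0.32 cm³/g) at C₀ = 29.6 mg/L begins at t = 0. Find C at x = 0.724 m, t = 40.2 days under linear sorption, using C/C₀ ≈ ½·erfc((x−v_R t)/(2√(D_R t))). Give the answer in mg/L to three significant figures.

27.9 mg/L

Retardation factor R = 1 + ρ_b·K_d/n = 1 + 1.70 × 0.32/0.29 = 2.876.
Sorption retards both mechanisms: v_R = v/R = 0.05355 m/day, D_R = D/R = 0.01040 m²/day.
v_R·t = 0.05355 × 40.2 = 2.15271 m; 2√(D_R t) = 1.293 m; argument = (0.724 − 2.15271)/1.293 = -1.105.
C = C₀ × ½·erfc(-1.105) = 29.6 × 0.9409 = 27.9 mg/L.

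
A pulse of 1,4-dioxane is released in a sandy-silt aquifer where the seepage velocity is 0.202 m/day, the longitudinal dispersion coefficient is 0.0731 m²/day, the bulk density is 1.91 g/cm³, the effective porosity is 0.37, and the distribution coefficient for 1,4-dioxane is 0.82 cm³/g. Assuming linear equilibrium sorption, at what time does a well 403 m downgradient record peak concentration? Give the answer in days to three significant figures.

10400 days

Retardation factor R = 1 + ρ_b·K_d/n = 1 + 1.91 × 0.82/0.37 = 5.233.
Sorption retards both mechanisms: v_R = v/R = 0.03860 m/day, D_R = D/R = 0.01397 m²/day.
Peak time from v_R²t² + 2D_R t − x² = 0: t = (√(D_R² + v_R²x²) − D_R)/v_R².
√(D_R² + v_R²x²) = √(0.01397² + 0.03860² × 403²) = 15.56; v_R² = 0.001490.
t = (15.56 − 0.01397)/0.001490 = 10400 days.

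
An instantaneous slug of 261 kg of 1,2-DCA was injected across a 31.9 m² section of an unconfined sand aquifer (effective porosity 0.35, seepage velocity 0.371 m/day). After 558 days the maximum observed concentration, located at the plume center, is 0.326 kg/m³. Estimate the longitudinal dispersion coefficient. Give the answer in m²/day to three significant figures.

At the plume center C_max = M/(n_e·A·√(4πDt)), so D = M²/(4πt·(n_e·A·C_max)²).
n_e·A·C_max = 0.35 × 31.9 × 0.326 = 3.640 kg/m.
D = 261²/(4π × 558 × 3.640²) = 0.733 m²/day.

0.733 m²/day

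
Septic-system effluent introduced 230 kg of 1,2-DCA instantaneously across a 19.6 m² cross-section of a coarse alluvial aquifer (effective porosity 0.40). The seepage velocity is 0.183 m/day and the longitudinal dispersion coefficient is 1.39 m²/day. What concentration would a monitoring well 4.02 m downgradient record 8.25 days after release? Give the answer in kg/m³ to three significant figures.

For an instantaneous plane source, C(x,t) = M/(n_e·A·√(4πDt)) · exp(−(x−vt)²/(4Dt)), with n_e·A the pore (flow) area.
Plume center vt = 0.183 × 8.25 = 1.50975 m, so the well at 4.02 m is 2.51025 m downgradient of the peak.
√(4πDt) = 12.00 m, giving peak height M/(n_e·A·√(4πDt)) = 230/(0.40 × 19.6 × 12.00) = 2.445 kg/m³.
(x−vt)²/(4Dt) = (2.51025)²/(4 × 1.39 × 8.25) = 0.1374; exp(−0.1374) = 0.8716.
C = 2.445 × 0.8716 = 2.13 kg/m³.

2.13 kg/m³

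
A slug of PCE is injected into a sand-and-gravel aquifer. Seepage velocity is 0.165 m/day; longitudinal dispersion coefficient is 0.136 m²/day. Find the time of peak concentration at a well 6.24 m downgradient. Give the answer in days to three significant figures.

33.2 days

For the 1D instantaneous-source solution, setting ∂C/∂t = 0 at fixed x gives v²t² + 2Dt − x² = 0, so t = (√(D² + v²x²) − D)/v².
√(D² + v²x²) = √(0.136² + 0.165² × 6.24²) = 1.039; v² = 0.027225.
t = (1.039 − 0.136)/0.027225 = 33.2 days (vs. the pure-advection estimate x/v = 37.8 d).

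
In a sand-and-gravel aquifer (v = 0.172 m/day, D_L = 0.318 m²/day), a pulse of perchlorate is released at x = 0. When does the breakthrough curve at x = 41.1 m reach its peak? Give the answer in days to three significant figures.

228 days

For the 1D instantaneous-source solution, setting ∂C/∂t = 0 at fixed x gives v²t² + 2Dt − x² = 0, so t = (√(D² + v²x²) − D)/v².
√(D² + v²x²) = √(0.318² + 0.172² × 41.1²) = 7.076; v² = 0.029584.
t = (7.076 − 0.318)/0.029584 = 228 days (vs. the pure-advection estimate x/v = 239 d).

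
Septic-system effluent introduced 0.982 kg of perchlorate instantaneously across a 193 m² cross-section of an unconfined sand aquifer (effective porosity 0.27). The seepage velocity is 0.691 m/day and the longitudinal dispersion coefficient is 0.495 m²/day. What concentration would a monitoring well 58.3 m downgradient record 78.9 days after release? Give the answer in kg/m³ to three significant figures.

0.000776 kg/m³

For an instantaneous plane source, C(x,t) = M/(n_e·A·√(4πDt)) · exp(−(x−vt)²/(4Dt)), with n_e·A the pore (flow) area.
Plume center vt = 0.691 × 78.9 = 54.5199 m, so the well at 58.3 m is 3.7801 m downgradient of the peak.
√(4πDt) = 22.15 m, giving peak height M/(n_e·A·√(4πDt)) = 0.982/(0.27 × 193 × 22.15) = 0.0008508 kg/m³.
(x−vt)²/(4Dt) = (3.7801)²/(4 × 0.495 × 78.9) = 0.09147; exp(−0.09147) = 0.9126.
C = 0.0008508 × 0.9126 = 0.000776 kg/m³.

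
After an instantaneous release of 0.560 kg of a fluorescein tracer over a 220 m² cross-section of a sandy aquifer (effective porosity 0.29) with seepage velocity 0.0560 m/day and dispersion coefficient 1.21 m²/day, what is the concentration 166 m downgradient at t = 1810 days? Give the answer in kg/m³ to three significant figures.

For an instantaneous plane source, C(x,t) = M/(n_e·A·√(4πDt)) · exp(−(x−vt)²/(4Dt)), with n_e·A the pore (flow) area.
Plume center vt = 0.0560 × 1810 = 101.36 m, so the well at 166 m is 64.64 m downgradient of the peak.
√(4πDt) = 165.9 m, giving peak height M/(n_e·A·√(4πDt)) = 0.560/(0.29 × 220 × 165.9) = 5.291e-05 kg/m³.
(x−vt)²/(4Dt) = (64.64)²/(4 × 1.21 × 1810) = 0.4770; exp(−0.4770) = 0.6206.
C = 5.291e-05 × 0.6206 = 3.28e-05 kg/m³.

3.28e-05 kg/m³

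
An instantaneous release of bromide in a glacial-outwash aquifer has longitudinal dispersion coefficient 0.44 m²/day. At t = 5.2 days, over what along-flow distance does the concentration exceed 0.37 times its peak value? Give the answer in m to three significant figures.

6.03 m

The plume is Gaussian with σ = √(2Dt) = √(2 × 0.44 × 5.2) = 2.139 m.
C/C_peak = exp(−Δx²/(2σ²)) = 0.37 ⇒ Δx = σ·√(−2 ln 0.37) = 2.139 × 1.410 = 3.016 m.
Width = 2Δx = 6.03 m.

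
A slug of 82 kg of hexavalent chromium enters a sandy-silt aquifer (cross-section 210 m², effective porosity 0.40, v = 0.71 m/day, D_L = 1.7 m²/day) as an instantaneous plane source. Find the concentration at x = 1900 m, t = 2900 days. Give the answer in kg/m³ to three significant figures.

0.00109 kg/m³

For an instantaneous plane source, C(x,t) = M/(n_e·A·√(4πDt)) · exp(−(x−vt)²/(4Dt)), with n_e·A the pore (flow) area.
Plume center vt = 0.71 × 2900 = 2059 m, so the well at 1900 m is 159 m upgradient of the peak.
√(4πDt) = 248.9 m, giving peak height M/(n_e·A·√(4πDt)) = 82/(0.40 × 210 × 248.9) = 0.003922 kg/m³.
(x−vt)²/(4Dt) = (-159)²/(4 × 1.7 × 2900) = 1.282; exp(−1.282) = 0.2775.
C = 0.003922 × 0.2775 = 0.00109 kg/m³.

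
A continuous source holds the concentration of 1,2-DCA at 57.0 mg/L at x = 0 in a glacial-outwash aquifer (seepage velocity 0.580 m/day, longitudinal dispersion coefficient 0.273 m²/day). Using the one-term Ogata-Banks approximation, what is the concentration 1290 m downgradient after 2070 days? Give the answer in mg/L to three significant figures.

For a continuous step input, C/C₀ ≈ ½·erfc((x−vt)/(2√(Dt))).
vt = 0.580 × 2070 = 1200.6 m and 2√(Dt) = 2√(0.273 × 2070) = 47.54 m.
Argument (x−vt)/(2√(Dt)) = (1290 − 1200.6)/47.54 = 1.881; ½·erfc(1.881) = 0.003905.
C = 57.0 × 0.003905 = 0.223 mg/L.

0.223 mg/L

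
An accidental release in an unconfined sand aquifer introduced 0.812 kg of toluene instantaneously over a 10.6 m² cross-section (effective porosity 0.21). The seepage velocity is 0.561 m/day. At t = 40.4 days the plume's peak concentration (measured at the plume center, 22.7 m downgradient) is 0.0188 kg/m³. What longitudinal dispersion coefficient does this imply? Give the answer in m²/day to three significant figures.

At the plume center C_max = M/(n_e·A·√(4πDt)), so D = M²/(4πt·(n_e·A·C_max)²).
n_e·A·C_max = 0.21 × 10.6 × 0.0188 = 0.04185 kg/m.
D = 0.812²/(4π × 40.4 × 0.04185²) = 0.742 m²/day.

0.742 m²/day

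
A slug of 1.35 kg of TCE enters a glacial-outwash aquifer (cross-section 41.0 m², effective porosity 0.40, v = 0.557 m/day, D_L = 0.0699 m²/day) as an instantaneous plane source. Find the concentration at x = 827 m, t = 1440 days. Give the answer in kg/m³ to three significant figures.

For an instantaneous plane source, C(x,t) = M/(n_e·A·√(4πDt)) · exp(−(x−vt)²/(4Dt)), with n_e·A the pore (flow) area.
Plume center vt = 0.557 × 1440 = 802.08 m, so the well at 827 m is 24.92 m downgradient of the peak.
√(4πDt) = 35.57 m, giving peak height M/(n_e·A·√(4πDt)) = 1.35/(0.40 × 41.0 × 35.57) = 0.002314 kg/m³.
(x−vt)²/(4Dt) = (24.92)²/(4 × 0.0699 × 1440) = 1.542; exp(−1.542) = 0.2140.
C = 0.002314 × 0.2140 = 0.000495 kg/m³.

0.000495 kg/m³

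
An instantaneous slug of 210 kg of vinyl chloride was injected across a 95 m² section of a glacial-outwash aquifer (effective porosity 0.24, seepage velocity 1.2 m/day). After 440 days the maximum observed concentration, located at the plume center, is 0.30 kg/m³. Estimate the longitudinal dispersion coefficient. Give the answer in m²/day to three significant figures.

0.170 m²/day

At the plume center C_max = M/(n_e·A·√(4πDt)), so D = M²/(4πt·(n_e·A·C_max)²).
n_e·A·C_max = 0.24 × 95 × 0.30 = 6.840 kg/m.
D = 210²/(4π × 440 × 6.840²) = 0.170 m²/day.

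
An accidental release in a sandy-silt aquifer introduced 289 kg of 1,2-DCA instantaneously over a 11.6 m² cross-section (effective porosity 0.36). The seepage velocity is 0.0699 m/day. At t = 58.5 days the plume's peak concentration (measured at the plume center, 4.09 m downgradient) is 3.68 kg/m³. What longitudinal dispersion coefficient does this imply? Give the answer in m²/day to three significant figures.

0.481 m²/day

At the plume center C_max = M/(n_e·A·√(4πDt)), so D = M²/(4πt·(n_e·A·C_max)²).
n_e·A·C_max = 0.36 × 11.6 × 3.68 = 15.37 kg/m.
D = 289²/(4π × 58.5 × 15.37²) = 0.481 m²/day.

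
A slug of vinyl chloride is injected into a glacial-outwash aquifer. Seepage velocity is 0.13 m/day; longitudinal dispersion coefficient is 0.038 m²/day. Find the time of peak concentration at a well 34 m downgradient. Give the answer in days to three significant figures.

For the 1D instantaneous-source solution, setting ∂C/∂t = 0 at fixed x gives v²t² + 2Dt − x² = 0, so t = (√(D² + v²x²) − D)/v².
√(D² + v²x²) = √(0.038² + 0.13² × 34²) = 4.420; v² = 0.0169.
t = (4.420 − 0.038)/0.0169 = 259 days (vs. the pure-advection estimate x/v = 262 d).

259 days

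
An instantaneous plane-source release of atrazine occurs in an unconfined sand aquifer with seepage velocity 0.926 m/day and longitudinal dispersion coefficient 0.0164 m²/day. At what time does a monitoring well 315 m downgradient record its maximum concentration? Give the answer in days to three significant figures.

340 days

For the 1D instantaneous-source solution, setting ∂C/∂t = 0 at fixed x gives v²t² + 2Dt − x² = 0, so t = (√(D² + v²x²) − D)/v².
√(D² + v²x²) = √(0.0164² + 0.926² × 315²) = 291.7; v² = 0.857476.
t = (291.7 − 0.0164)/0.857476 = 340 days (vs. the pure-advection estimate x/v = 340 d).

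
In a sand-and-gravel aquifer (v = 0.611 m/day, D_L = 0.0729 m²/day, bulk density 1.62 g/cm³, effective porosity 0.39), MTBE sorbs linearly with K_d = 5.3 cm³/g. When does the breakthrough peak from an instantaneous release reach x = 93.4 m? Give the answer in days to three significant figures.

3510 days

Retardation factor R = 1 + ρ_b·K_d/n = 1 + 1.62 × 5.3/0.39 = 23.02.
Sorption retards both mechanisms: v_R = v/R = 0.02654 m/day, D_R = D/R = 0.003167 m²/day.
Peak time from v_R²t² + 2D_R t − x² = 0: t = (√(D_R² + v_R²x²) − D_R)/v_R².
√(D_R² + v_R²x²) = √(0.003167² + 0.02654² × 93.4²) = 2.479; v_R² = 0.0007044.
t = (2.479 − 0.003167)/0.0007044 = 3510 days.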